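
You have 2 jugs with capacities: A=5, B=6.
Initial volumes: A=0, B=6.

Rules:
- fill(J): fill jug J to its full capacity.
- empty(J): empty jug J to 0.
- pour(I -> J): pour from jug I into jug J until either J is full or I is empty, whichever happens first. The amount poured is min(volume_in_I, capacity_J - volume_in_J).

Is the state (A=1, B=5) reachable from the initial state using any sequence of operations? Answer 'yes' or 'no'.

Answer: no

Derivation:
BFS explored all 22 reachable states.
Reachable set includes: (0,0), (0,1), (0,2), (0,3), (0,4), (0,5), (0,6), (1,0), (1,6), (2,0), (2,6), (3,0) ...
Target (A=1, B=5) not in reachable set → no.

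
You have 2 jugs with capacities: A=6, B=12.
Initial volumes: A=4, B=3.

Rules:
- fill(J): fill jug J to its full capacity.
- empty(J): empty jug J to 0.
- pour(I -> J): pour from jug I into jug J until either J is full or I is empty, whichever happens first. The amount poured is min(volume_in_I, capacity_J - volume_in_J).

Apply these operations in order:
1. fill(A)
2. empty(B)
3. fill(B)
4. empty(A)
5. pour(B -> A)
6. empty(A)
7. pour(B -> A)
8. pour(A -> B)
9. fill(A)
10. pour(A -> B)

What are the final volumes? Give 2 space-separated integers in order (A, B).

Step 1: fill(A) -> (A=6 B=3)
Step 2: empty(B) -> (A=6 B=0)
Step 3: fill(B) -> (A=6 B=12)
Step 4: empty(A) -> (A=0 B=12)
Step 5: pour(B -> A) -> (A=6 B=6)
Step 6: empty(A) -> (A=0 B=6)
Step 7: pour(B -> A) -> (A=6 B=0)
Step 8: pour(A -> B) -> (A=0 B=6)
Step 9: fill(A) -> (A=6 B=6)
Step 10: pour(A -> B) -> (A=0 B=12)

Answer: 0 12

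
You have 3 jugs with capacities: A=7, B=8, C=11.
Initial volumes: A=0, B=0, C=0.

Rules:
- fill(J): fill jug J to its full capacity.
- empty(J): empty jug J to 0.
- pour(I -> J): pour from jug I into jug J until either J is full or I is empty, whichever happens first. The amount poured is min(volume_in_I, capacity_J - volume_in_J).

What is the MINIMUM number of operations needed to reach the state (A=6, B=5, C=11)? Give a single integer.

BFS from (A=0, B=0, C=0). One shortest path:
  1. fill(A) -> (A=7 B=0 C=0)
  2. fill(B) -> (A=7 B=8 C=0)
  3. pour(B -> C) -> (A=7 B=0 C=8)
  4. pour(A -> B) -> (A=0 B=7 C=8)
  5. fill(A) -> (A=7 B=7 C=8)
  6. pour(A -> B) -> (A=6 B=8 C=8)
  7. pour(B -> C) -> (A=6 B=5 C=11)
Reached target in 7 moves.

Answer: 7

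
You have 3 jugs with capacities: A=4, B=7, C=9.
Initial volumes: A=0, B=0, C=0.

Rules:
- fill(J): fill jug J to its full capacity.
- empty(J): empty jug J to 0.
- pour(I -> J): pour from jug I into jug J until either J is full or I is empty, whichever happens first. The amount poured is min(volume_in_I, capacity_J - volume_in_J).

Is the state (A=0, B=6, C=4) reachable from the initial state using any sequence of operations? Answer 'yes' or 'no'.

BFS from (A=0, B=0, C=0):
  1. fill(B) -> (A=0 B=7 C=0)
  2. pour(B -> A) -> (A=4 B=3 C=0)
  3. empty(A) -> (A=0 B=3 C=0)
  4. pour(B -> A) -> (A=3 B=0 C=0)
  5. fill(B) -> (A=3 B=7 C=0)
  6. pour(B -> A) -> (A=4 B=6 C=0)
  7. pour(A -> C) -> (A=0 B=6 C=4)
Target reached → yes.

Answer: yes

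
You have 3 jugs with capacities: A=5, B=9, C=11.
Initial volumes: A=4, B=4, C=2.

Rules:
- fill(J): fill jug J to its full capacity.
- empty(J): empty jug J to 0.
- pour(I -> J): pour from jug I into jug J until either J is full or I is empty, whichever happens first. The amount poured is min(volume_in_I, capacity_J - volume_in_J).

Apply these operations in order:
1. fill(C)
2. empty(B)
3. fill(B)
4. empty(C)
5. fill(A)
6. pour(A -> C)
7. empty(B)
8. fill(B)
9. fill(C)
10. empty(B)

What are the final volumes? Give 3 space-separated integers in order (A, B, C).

Step 1: fill(C) -> (A=4 B=4 C=11)
Step 2: empty(B) -> (A=4 B=0 C=11)
Step 3: fill(B) -> (A=4 B=9 C=11)
Step 4: empty(C) -> (A=4 B=9 C=0)
Step 5: fill(A) -> (A=5 B=9 C=0)
Step 6: pour(A -> C) -> (A=0 B=9 C=5)
Step 7: empty(B) -> (A=0 B=0 C=5)
Step 8: fill(B) -> (A=0 B=9 C=5)
Step 9: fill(C) -> (A=0 B=9 C=11)
Step 10: empty(B) -> (A=0 B=0 C=11)

Answer: 0 0 11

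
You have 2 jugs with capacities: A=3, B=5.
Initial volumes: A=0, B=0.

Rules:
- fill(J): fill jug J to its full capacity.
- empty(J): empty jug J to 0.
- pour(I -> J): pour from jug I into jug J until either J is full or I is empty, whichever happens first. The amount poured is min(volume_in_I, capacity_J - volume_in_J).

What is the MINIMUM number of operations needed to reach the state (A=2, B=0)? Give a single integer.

Answer: 4

Derivation:
BFS from (A=0, B=0). One shortest path:
  1. fill(B) -> (A=0 B=5)
  2. pour(B -> A) -> (A=3 B=2)
  3. empty(A) -> (A=0 B=2)
  4. pour(B -> A) -> (A=2 B=0)
Reached target in 4 moves.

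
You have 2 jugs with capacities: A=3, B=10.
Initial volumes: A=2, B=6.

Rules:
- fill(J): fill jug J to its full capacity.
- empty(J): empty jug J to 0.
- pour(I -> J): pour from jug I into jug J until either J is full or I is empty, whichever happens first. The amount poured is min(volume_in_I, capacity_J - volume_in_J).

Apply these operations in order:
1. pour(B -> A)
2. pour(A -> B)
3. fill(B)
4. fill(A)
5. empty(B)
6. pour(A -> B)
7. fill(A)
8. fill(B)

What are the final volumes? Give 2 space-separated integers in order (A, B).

Answer: 3 10

Derivation:
Step 1: pour(B -> A) -> (A=3 B=5)
Step 2: pour(A -> B) -> (A=0 B=8)
Step 3: fill(B) -> (A=0 B=10)
Step 4: fill(A) -> (A=3 B=10)
Step 5: empty(B) -> (A=3 B=0)
Step 6: pour(A -> B) -> (A=0 B=3)
Step 7: fill(A) -> (A=3 B=3)
Step 8: fill(B) -> (A=3 B=10)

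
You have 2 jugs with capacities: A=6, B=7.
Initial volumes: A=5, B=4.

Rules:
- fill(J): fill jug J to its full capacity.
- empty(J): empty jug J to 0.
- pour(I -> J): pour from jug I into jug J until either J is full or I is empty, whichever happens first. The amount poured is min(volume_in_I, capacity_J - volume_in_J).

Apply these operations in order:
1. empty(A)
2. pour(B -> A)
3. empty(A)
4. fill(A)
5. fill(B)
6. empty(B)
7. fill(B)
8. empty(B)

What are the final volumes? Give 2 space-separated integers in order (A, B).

Answer: 6 0

Derivation:
Step 1: empty(A) -> (A=0 B=4)
Step 2: pour(B -> A) -> (A=4 B=0)
Step 3: empty(A) -> (A=0 B=0)
Step 4: fill(A) -> (A=6 B=0)
Step 5: fill(B) -> (A=6 B=7)
Step 6: empty(B) -> (A=6 B=0)
Step 7: fill(B) -> (A=6 B=7)
Step 8: empty(B) -> (A=6 B=0)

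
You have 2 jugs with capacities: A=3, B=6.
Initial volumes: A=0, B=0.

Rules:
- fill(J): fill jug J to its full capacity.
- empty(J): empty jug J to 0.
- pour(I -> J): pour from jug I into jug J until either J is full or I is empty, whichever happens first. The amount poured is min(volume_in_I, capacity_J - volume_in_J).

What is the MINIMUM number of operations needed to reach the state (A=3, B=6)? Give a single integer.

Answer: 2

Derivation:
BFS from (A=0, B=0). One shortest path:
  1. fill(A) -> (A=3 B=0)
  2. fill(B) -> (A=3 B=6)
Reached target in 2 moves.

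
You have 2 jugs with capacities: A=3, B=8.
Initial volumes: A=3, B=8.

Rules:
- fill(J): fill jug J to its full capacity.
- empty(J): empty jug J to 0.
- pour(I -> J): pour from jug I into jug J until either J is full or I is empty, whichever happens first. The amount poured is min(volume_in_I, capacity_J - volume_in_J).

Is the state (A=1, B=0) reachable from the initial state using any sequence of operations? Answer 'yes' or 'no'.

BFS from (A=3, B=8):
  1. empty(B) -> (A=3 B=0)
  2. pour(A -> B) -> (A=0 B=3)
  3. fill(A) -> (A=3 B=3)
  4. pour(A -> B) -> (A=0 B=6)
  5. fill(A) -> (A=3 B=6)
  6. pour(A -> B) -> (A=1 B=8)
  7. empty(B) -> (A=1 B=0)
Target reached → yes.

Answer: yes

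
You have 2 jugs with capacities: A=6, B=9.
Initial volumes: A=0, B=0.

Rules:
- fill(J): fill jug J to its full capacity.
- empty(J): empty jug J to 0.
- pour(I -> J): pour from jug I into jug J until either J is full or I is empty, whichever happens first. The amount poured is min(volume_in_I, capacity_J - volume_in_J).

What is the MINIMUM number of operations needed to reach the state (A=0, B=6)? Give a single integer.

BFS from (A=0, B=0). One shortest path:
  1. fill(A) -> (A=6 B=0)
  2. pour(A -> B) -> (A=0 B=6)
Reached target in 2 moves.

Answer: 2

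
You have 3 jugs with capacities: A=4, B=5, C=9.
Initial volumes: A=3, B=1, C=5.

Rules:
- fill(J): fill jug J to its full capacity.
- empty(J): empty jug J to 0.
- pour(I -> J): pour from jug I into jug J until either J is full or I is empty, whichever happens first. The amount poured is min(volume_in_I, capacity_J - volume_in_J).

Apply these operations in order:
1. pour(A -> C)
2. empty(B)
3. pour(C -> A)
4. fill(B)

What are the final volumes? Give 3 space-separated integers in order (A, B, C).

Answer: 4 5 4

Derivation:
Step 1: pour(A -> C) -> (A=0 B=1 C=8)
Step 2: empty(B) -> (A=0 B=0 C=8)
Step 3: pour(C -> A) -> (A=4 B=0 C=4)
Step 4: fill(B) -> (A=4 B=5 C=4)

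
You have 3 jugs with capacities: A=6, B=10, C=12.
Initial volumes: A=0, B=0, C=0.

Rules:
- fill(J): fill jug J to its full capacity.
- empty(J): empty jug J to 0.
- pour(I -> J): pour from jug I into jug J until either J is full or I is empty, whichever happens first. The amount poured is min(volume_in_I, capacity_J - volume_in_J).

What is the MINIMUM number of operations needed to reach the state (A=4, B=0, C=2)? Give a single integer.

Answer: 5

Derivation:
BFS from (A=0, B=0, C=0). One shortest path:
  1. fill(C) -> (A=0 B=0 C=12)
  2. pour(C -> B) -> (A=0 B=10 C=2)
  3. pour(B -> A) -> (A=6 B=4 C=2)
  4. empty(A) -> (A=0 B=4 C=2)
  5. pour(B -> A) -> (A=4 B=0 C=2)
Reached target in 5 moves.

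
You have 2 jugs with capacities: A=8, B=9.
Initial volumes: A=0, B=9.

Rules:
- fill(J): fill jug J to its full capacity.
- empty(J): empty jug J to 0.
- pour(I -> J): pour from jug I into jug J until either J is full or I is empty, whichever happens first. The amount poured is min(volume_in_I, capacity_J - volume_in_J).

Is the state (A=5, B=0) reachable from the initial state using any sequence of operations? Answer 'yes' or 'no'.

BFS from (A=0, B=9):
  1. fill(A) -> (A=8 B=9)
  2. empty(B) -> (A=8 B=0)
  3. pour(A -> B) -> (A=0 B=8)
  4. fill(A) -> (A=8 B=8)
  5. pour(A -> B) -> (A=7 B=9)
  6. empty(B) -> (A=7 B=0)
  7. pour(A -> B) -> (A=0 B=7)
  8. fill(A) -> (A=8 B=7)
  9. pour(A -> B) -> (A=6 B=9)
  10. empty(B) -> (A=6 B=0)
  11. pour(A -> B) -> (A=0 B=6)
  12. fill(A) -> (A=8 B=6)
  13. pour(A -> B) -> (A=5 B=9)
  14. empty(B) -> (A=5 B=0)
Target reached → yes.

Answer: yes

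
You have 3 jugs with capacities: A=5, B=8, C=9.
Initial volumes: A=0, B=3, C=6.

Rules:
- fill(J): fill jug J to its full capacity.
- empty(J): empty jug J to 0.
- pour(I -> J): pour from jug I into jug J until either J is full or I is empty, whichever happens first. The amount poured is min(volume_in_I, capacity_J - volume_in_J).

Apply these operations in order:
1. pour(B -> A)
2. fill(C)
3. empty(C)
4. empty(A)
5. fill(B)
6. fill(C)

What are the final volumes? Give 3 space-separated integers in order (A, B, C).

Answer: 0 8 9

Derivation:
Step 1: pour(B -> A) -> (A=3 B=0 C=6)
Step 2: fill(C) -> (A=3 B=0 C=9)
Step 3: empty(C) -> (A=3 B=0 C=0)
Step 4: empty(A) -> (A=0 B=0 C=0)
Step 5: fill(B) -> (A=0 B=8 C=0)
Step 6: fill(C) -> (A=0 B=8 C=9)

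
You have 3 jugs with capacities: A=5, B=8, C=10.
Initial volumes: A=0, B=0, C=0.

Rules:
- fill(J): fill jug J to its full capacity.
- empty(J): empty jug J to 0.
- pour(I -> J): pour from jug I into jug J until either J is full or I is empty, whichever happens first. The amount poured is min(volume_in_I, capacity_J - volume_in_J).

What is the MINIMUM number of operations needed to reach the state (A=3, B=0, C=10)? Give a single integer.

Answer: 4

Derivation:
BFS from (A=0, B=0, C=0). One shortest path:
  1. fill(A) -> (A=5 B=0 C=0)
  2. fill(B) -> (A=5 B=8 C=0)
  3. pour(B -> C) -> (A=5 B=0 C=8)
  4. pour(A -> C) -> (A=3 B=0 C=10)
Reached target in 4 moves.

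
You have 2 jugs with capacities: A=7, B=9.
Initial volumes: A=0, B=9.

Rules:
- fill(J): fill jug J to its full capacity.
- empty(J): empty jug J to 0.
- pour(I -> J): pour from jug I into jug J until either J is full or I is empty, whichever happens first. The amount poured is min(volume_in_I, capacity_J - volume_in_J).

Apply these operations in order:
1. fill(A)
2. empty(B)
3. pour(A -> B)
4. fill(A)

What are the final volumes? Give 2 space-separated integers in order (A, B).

Step 1: fill(A) -> (A=7 B=9)
Step 2: empty(B) -> (A=7 B=0)
Step 3: pour(A -> B) -> (A=0 B=7)
Step 4: fill(A) -> (A=7 B=7)

Answer: 7 7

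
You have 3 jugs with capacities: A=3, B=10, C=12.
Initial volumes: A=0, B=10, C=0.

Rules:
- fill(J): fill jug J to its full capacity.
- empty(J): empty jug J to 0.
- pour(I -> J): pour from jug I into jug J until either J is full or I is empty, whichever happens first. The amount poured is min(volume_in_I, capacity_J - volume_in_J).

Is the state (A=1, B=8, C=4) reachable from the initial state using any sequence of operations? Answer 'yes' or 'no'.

BFS explored all 374 reachable states.
Reachable set includes: (0,0,0), (0,0,1), (0,0,2), (0,0,3), (0,0,4), (0,0,5), (0,0,6), (0,0,7), (0,0,8), (0,0,9), (0,0,10), (0,0,11) ...
Target (A=1, B=8, C=4) not in reachable set → no.

Answer: no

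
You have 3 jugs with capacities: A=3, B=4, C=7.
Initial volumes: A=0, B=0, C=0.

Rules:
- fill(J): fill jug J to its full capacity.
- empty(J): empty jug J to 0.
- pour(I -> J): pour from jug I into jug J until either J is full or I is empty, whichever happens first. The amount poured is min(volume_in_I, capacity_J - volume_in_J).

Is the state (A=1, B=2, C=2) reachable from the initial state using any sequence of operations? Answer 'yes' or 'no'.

BFS explored all 124 reachable states.
Reachable set includes: (0,0,0), (0,0,1), (0,0,2), (0,0,3), (0,0,4), (0,0,5), (0,0,6), (0,0,7), (0,1,0), (0,1,1), (0,1,2), (0,1,3) ...
Target (A=1, B=2, C=2) not in reachable set → no.

Answer: no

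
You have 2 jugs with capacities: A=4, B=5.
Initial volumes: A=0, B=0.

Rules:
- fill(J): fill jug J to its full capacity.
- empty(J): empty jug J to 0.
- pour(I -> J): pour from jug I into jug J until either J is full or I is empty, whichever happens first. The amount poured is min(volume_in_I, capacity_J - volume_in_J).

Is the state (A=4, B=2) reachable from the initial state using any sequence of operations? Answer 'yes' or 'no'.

BFS from (A=0, B=0):
  1. fill(B) -> (A=0 B=5)
  2. pour(B -> A) -> (A=4 B=1)
  3. empty(A) -> (A=0 B=1)
  4. pour(B -> A) -> (A=1 B=0)
  5. fill(B) -> (A=1 B=5)
  6. pour(B -> A) -> (A=4 B=2)
Target reached → yes.

Answer: yes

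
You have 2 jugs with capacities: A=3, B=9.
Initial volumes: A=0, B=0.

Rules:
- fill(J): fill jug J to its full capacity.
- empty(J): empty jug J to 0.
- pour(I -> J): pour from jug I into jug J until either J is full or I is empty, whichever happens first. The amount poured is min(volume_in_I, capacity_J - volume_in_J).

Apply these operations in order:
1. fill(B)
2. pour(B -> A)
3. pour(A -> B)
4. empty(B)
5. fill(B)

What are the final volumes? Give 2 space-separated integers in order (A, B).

Answer: 0 9

Derivation:
Step 1: fill(B) -> (A=0 B=9)
Step 2: pour(B -> A) -> (A=3 B=6)
Step 3: pour(A -> B) -> (A=0 B=9)
Step 4: empty(B) -> (A=0 B=0)
Step 5: fill(B) -> (A=0 B=9)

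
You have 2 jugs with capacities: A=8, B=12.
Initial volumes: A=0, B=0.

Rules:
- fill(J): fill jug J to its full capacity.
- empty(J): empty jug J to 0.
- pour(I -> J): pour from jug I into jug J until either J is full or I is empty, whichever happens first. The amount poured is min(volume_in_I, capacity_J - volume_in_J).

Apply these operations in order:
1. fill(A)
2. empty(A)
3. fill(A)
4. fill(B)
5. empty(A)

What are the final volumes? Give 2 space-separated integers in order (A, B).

Step 1: fill(A) -> (A=8 B=0)
Step 2: empty(A) -> (A=0 B=0)
Step 3: fill(A) -> (A=8 B=0)
Step 4: fill(B) -> (A=8 B=12)
Step 5: empty(A) -> (A=0 B=12)

Answer: 0 12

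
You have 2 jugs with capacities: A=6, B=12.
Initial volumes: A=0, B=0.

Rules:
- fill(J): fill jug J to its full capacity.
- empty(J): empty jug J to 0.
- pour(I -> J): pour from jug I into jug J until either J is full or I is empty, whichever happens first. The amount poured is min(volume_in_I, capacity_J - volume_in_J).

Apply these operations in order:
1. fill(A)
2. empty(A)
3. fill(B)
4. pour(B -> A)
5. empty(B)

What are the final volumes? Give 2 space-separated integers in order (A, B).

Step 1: fill(A) -> (A=6 B=0)
Step 2: empty(A) -> (A=0 B=0)
Step 3: fill(B) -> (A=0 B=12)
Step 4: pour(B -> A) -> (A=6 B=6)
Step 5: empty(B) -> (A=6 B=0)

Answer: 6 0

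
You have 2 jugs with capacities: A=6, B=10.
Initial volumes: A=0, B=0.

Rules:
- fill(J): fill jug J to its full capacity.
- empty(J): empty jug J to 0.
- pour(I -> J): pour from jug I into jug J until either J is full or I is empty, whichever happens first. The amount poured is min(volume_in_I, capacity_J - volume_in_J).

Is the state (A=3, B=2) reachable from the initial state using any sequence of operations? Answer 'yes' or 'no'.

BFS explored all 16 reachable states.
Reachable set includes: (0,0), (0,2), (0,4), (0,6), (0,8), (0,10), (2,0), (2,10), (4,0), (4,10), (6,0), (6,2) ...
Target (A=3, B=2) not in reachable set → no.

Answer: no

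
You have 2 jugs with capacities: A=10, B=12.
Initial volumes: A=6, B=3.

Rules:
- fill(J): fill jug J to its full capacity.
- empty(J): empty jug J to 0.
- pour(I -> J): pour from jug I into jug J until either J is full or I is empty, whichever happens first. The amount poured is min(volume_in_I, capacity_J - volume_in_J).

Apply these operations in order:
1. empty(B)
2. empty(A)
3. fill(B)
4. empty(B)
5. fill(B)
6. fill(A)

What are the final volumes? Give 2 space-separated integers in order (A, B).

Answer: 10 12

Derivation:
Step 1: empty(B) -> (A=6 B=0)
Step 2: empty(A) -> (A=0 B=0)
Step 3: fill(B) -> (A=0 B=12)
Step 4: empty(B) -> (A=0 B=0)
Step 5: fill(B) -> (A=0 B=12)
Step 6: fill(A) -> (A=10 B=12)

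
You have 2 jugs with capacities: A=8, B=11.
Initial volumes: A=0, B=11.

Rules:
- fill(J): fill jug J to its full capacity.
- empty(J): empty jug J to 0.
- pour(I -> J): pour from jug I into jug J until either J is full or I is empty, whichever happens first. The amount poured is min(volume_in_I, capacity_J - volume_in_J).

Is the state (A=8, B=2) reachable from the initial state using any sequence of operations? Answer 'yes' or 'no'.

Answer: yes

Derivation:
BFS from (A=0, B=11):
  1. fill(A) -> (A=8 B=11)
  2. empty(B) -> (A=8 B=0)
  3. pour(A -> B) -> (A=0 B=8)
  4. fill(A) -> (A=8 B=8)
  5. pour(A -> B) -> (A=5 B=11)
  6. empty(B) -> (A=5 B=0)
  7. pour(A -> B) -> (A=0 B=5)
  8. fill(A) -> (A=8 B=5)
  9. pour(A -> B) -> (A=2 B=11)
  10. empty(B) -> (A=2 B=0)
  11. pour(A -> B) -> (A=0 B=2)
  12. fill(A) -> (A=8 B=2)
Target reached → yes.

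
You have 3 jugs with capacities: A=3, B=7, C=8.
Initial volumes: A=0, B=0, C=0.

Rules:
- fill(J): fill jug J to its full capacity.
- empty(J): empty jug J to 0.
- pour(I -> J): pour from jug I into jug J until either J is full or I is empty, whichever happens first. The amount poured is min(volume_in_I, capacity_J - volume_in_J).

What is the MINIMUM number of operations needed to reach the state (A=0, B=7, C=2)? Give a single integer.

BFS from (A=0, B=0, C=0). One shortest path:
  1. fill(B) -> (A=0 B=7 C=0)
  2. fill(C) -> (A=0 B=7 C=8)
  3. pour(C -> A) -> (A=3 B=7 C=5)
  4. empty(A) -> (A=0 B=7 C=5)
  5. pour(C -> A) -> (A=3 B=7 C=2)
  6. empty(A) -> (A=0 B=7 C=2)
Reached target in 6 moves.

Answer: 6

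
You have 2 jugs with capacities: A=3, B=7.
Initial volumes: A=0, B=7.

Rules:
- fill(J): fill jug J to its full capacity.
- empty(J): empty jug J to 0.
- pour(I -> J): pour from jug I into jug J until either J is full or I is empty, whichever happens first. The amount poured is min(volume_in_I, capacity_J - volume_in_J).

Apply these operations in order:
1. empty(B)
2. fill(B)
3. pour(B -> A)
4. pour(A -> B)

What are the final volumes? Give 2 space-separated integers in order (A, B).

Answer: 0 7

Derivation:
Step 1: empty(B) -> (A=0 B=0)
Step 2: fill(B) -> (A=0 B=7)
Step 3: pour(B -> A) -> (A=3 B=4)
Step 4: pour(A -> B) -> (A=0 B=7)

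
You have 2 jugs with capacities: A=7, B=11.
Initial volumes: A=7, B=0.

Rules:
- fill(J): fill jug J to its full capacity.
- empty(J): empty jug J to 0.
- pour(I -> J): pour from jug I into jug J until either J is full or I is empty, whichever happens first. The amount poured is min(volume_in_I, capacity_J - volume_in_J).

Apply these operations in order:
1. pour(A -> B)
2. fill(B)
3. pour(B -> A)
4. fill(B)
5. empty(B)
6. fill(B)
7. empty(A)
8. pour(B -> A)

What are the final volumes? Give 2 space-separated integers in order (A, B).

Step 1: pour(A -> B) -> (A=0 B=7)
Step 2: fill(B) -> (A=0 B=11)
Step 3: pour(B -> A) -> (A=7 B=4)
Step 4: fill(B) -> (A=7 B=11)
Step 5: empty(B) -> (A=7 B=0)
Step 6: fill(B) -> (A=7 B=11)
Step 7: empty(A) -> (A=0 B=11)
Step 8: pour(B -> A) -> (A=7 B=4)

Answer: 7 4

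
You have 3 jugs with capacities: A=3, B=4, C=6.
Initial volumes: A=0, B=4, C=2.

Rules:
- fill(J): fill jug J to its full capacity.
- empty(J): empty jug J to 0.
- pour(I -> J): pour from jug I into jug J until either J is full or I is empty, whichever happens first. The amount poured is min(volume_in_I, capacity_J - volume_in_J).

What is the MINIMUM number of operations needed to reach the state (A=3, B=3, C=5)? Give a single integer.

BFS from (A=0, B=4, C=2). One shortest path:
  1. fill(A) -> (A=3 B=4 C=2)
  2. empty(B) -> (A=3 B=0 C=2)
  3. pour(A -> B) -> (A=0 B=3 C=2)
  4. fill(A) -> (A=3 B=3 C=2)
  5. pour(A -> C) -> (A=0 B=3 C=5)
  6. fill(A) -> (A=3 B=3 C=5)
Reached target in 6 moves.

Answer: 6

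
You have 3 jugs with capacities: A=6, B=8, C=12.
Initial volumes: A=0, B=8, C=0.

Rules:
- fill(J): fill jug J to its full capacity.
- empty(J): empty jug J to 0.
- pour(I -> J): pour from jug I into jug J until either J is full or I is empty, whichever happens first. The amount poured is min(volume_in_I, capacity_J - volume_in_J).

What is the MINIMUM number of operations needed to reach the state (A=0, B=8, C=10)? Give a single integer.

BFS from (A=0, B=8, C=0). One shortest path:
  1. fill(A) -> (A=6 B=8 C=0)
  2. empty(B) -> (A=6 B=0 C=0)
  3. fill(C) -> (A=6 B=0 C=12)
  4. pour(A -> B) -> (A=0 B=6 C=12)
  5. pour(C -> B) -> (A=0 B=8 C=10)
Reached target in 5 moves.

Answer: 5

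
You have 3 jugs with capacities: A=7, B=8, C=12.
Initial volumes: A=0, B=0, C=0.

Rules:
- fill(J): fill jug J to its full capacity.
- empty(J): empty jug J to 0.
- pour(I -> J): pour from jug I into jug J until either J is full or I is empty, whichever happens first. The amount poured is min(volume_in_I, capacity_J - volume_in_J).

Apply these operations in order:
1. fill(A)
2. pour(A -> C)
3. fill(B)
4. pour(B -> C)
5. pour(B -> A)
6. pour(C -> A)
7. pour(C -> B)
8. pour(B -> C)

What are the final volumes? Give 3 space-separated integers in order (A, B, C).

Step 1: fill(A) -> (A=7 B=0 C=0)
Step 2: pour(A -> C) -> (A=0 B=0 C=7)
Step 3: fill(B) -> (A=0 B=8 C=7)
Step 4: pour(B -> C) -> (A=0 B=3 C=12)
Step 5: pour(B -> A) -> (A=3 B=0 C=12)
Step 6: pour(C -> A) -> (A=7 B=0 C=8)
Step 7: pour(C -> B) -> (A=7 B=8 C=0)
Step 8: pour(B -> C) -> (A=7 B=0 C=8)

Answer: 7 0 8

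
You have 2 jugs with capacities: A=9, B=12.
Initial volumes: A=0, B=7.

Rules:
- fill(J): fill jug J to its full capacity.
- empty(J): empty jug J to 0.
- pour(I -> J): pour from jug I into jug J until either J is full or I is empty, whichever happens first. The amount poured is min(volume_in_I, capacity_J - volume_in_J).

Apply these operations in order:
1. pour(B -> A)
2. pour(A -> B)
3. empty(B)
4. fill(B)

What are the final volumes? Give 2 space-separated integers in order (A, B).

Answer: 0 12

Derivation:
Step 1: pour(B -> A) -> (A=7 B=0)
Step 2: pour(A -> B) -> (A=0 B=7)
Step 3: empty(B) -> (A=0 B=0)
Step 4: fill(B) -> (A=0 B=12)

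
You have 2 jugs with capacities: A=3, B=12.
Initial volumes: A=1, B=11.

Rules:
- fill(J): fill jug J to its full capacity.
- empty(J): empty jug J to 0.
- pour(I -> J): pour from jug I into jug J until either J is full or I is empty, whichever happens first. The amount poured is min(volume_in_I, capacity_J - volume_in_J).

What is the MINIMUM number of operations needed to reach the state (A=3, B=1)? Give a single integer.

Answer: 3

Derivation:
BFS from (A=1, B=11). One shortest path:
  1. empty(B) -> (A=1 B=0)
  2. pour(A -> B) -> (A=0 B=1)
  3. fill(A) -> (A=3 B=1)
Reached target in 3 moves.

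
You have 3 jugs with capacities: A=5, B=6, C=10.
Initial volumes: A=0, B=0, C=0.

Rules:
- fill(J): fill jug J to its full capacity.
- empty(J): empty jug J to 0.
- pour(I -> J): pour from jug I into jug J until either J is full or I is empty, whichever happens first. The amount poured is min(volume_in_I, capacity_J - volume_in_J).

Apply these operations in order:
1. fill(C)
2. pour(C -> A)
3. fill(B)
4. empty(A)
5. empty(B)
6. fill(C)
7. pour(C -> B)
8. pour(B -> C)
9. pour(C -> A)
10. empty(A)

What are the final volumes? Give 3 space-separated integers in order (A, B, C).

Step 1: fill(C) -> (A=0 B=0 C=10)
Step 2: pour(C -> A) -> (A=5 B=0 C=5)
Step 3: fill(B) -> (A=5 B=6 C=5)
Step 4: empty(A) -> (A=0 B=6 C=5)
Step 5: empty(B) -> (A=0 B=0 C=5)
Step 6: fill(C) -> (A=0 B=0 C=10)
Step 7: pour(C -> B) -> (A=0 B=6 C=4)
Step 8: pour(B -> C) -> (A=0 B=0 C=10)
Step 9: pour(C -> A) -> (A=5 B=0 C=5)
Step 10: empty(A) -> (A=0 B=0 C=5)

Answer: 0 0 5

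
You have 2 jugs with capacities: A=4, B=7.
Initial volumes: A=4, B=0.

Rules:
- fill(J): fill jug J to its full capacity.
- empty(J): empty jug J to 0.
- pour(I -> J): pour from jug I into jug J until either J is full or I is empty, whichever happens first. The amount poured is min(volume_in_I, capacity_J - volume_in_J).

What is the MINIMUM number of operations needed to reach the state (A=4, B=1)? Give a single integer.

BFS from (A=4, B=0). One shortest path:
  1. pour(A -> B) -> (A=0 B=4)
  2. fill(A) -> (A=4 B=4)
  3. pour(A -> B) -> (A=1 B=7)
  4. empty(B) -> (A=1 B=0)
  5. pour(A -> B) -> (A=0 B=1)
  6. fill(A) -> (A=4 B=1)
Reached target in 6 moves.

Answer: 6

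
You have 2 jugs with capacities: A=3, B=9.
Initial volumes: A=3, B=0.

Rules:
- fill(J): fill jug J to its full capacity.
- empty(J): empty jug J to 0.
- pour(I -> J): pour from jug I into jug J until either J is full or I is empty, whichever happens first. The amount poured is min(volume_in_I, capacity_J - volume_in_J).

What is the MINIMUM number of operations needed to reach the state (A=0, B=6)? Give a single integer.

BFS from (A=3, B=0). One shortest path:
  1. pour(A -> B) -> (A=0 B=3)
  2. fill(A) -> (A=3 B=3)
  3. pour(A -> B) -> (A=0 B=6)
Reached target in 3 moves.

Answer: 3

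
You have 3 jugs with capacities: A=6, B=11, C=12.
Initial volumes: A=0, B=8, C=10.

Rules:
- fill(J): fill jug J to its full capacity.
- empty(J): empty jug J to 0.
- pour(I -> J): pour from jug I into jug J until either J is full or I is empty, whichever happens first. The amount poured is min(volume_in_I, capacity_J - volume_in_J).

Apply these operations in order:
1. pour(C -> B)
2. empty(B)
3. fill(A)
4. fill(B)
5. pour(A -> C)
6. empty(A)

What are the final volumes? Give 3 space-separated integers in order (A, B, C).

Step 1: pour(C -> B) -> (A=0 B=11 C=7)
Step 2: empty(B) -> (A=0 B=0 C=7)
Step 3: fill(A) -> (A=6 B=0 C=7)
Step 4: fill(B) -> (A=6 B=11 C=7)
Step 5: pour(A -> C) -> (A=1 B=11 C=12)
Step 6: empty(A) -> (A=0 B=11 C=12)

Answer: 0 11 12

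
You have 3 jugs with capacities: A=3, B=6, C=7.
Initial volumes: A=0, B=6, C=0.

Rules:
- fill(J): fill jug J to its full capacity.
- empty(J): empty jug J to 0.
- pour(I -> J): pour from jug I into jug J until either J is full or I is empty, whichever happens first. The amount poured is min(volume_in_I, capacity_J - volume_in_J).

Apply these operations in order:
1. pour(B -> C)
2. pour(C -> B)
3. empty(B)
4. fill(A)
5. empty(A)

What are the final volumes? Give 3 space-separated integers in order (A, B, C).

Answer: 0 0 0

Derivation:
Step 1: pour(B -> C) -> (A=0 B=0 C=6)
Step 2: pour(C -> B) -> (A=0 B=6 C=0)
Step 3: empty(B) -> (A=0 B=0 C=0)
Step 4: fill(A) -> (A=3 B=0 C=0)
Step 5: empty(A) -> (A=0 B=0 C=0)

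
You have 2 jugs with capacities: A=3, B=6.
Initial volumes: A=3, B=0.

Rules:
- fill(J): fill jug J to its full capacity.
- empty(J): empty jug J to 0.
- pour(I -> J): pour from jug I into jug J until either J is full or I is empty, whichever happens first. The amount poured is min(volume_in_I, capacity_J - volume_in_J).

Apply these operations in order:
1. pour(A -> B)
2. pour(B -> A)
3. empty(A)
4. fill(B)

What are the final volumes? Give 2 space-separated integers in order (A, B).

Step 1: pour(A -> B) -> (A=0 B=3)
Step 2: pour(B -> A) -> (A=3 B=0)
Step 3: empty(A) -> (A=0 B=0)
Step 4: fill(B) -> (A=0 B=6)

Answer: 0 6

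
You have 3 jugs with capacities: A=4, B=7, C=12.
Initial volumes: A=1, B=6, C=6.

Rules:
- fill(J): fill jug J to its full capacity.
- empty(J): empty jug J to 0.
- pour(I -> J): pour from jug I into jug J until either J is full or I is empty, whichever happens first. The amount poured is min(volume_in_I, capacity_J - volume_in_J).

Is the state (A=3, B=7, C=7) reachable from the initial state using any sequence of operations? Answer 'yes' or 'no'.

BFS from (A=1, B=6, C=6):
  1. pour(A -> C) -> (A=0 B=6 C=7)
  2. fill(A) -> (A=4 B=6 C=7)
  3. pour(A -> B) -> (A=3 B=7 C=7)
Target reached → yes.

Answer: yes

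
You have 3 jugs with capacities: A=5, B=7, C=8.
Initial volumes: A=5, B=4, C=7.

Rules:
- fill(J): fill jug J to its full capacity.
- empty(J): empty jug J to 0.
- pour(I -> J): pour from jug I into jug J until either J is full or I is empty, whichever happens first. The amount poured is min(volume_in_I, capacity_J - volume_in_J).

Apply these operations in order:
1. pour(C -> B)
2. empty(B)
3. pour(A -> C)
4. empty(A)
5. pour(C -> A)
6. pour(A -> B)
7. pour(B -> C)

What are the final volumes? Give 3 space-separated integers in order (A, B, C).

Step 1: pour(C -> B) -> (A=5 B=7 C=4)
Step 2: empty(B) -> (A=5 B=0 C=4)
Step 3: pour(A -> C) -> (A=1 B=0 C=8)
Step 4: empty(A) -> (A=0 B=0 C=8)
Step 5: pour(C -> A) -> (A=5 B=0 C=3)
Step 6: pour(A -> B) -> (A=0 B=5 C=3)
Step 7: pour(B -> C) -> (A=0 B=0 C=8)

Answer: 0 0 8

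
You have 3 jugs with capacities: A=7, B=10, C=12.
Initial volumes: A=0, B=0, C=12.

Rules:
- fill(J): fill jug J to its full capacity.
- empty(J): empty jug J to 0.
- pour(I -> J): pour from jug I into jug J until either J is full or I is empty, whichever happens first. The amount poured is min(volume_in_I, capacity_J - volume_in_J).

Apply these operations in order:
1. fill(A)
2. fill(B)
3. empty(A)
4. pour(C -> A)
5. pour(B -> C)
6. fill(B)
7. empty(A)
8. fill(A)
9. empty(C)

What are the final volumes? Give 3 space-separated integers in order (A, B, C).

Step 1: fill(A) -> (A=7 B=0 C=12)
Step 2: fill(B) -> (A=7 B=10 C=12)
Step 3: empty(A) -> (A=0 B=10 C=12)
Step 4: pour(C -> A) -> (A=7 B=10 C=5)
Step 5: pour(B -> C) -> (A=7 B=3 C=12)
Step 6: fill(B) -> (A=7 B=10 C=12)
Step 7: empty(A) -> (A=0 B=10 C=12)
Step 8: fill(A) -> (A=7 B=10 C=12)
Step 9: empty(C) -> (A=7 B=10 C=0)

Answer: 7 10 0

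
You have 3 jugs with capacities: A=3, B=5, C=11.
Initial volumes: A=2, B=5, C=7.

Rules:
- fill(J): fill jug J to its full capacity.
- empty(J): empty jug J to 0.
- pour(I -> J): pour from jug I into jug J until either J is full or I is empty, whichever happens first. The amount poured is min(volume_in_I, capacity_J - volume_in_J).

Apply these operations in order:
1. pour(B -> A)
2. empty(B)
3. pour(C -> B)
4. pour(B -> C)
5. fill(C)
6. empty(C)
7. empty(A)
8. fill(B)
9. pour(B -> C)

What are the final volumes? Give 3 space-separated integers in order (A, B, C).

Step 1: pour(B -> A) -> (A=3 B=4 C=7)
Step 2: empty(B) -> (A=3 B=0 C=7)
Step 3: pour(C -> B) -> (A=3 B=5 C=2)
Step 4: pour(B -> C) -> (A=3 B=0 C=7)
Step 5: fill(C) -> (A=3 B=0 C=11)
Step 6: empty(C) -> (A=3 B=0 C=0)
Step 7: empty(A) -> (A=0 B=0 C=0)
Step 8: fill(B) -> (A=0 B=5 C=0)
Step 9: pour(B -> C) -> (A=0 B=0 C=5)

Answer: 0 0 5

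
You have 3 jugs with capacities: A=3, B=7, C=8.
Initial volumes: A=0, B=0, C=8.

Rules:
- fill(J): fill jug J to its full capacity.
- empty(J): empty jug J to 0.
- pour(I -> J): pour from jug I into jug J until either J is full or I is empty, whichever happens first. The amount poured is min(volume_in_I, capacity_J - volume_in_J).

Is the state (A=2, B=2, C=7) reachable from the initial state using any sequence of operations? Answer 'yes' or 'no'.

BFS explored all 204 reachable states.
Reachable set includes: (0,0,0), (0,0,1), (0,0,2), (0,0,3), (0,0,4), (0,0,5), (0,0,6), (0,0,7), (0,0,8), (0,1,0), (0,1,1), (0,1,2) ...
Target (A=2, B=2, C=7) not in reachable set → no.

Answer: no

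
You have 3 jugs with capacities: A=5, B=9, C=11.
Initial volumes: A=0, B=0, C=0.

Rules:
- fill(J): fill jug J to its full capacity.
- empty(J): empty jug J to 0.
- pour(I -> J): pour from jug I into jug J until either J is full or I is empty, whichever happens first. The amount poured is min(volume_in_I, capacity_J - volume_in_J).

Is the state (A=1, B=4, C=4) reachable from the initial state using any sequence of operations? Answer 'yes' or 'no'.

BFS explored all 400 reachable states.
Reachable set includes: (0,0,0), (0,0,1), (0,0,2), (0,0,3), (0,0,4), (0,0,5), (0,0,6), (0,0,7), (0,0,8), (0,0,9), (0,0,10), (0,0,11) ...
Target (A=1, B=4, C=4) not in reachable set → no.

Answer: no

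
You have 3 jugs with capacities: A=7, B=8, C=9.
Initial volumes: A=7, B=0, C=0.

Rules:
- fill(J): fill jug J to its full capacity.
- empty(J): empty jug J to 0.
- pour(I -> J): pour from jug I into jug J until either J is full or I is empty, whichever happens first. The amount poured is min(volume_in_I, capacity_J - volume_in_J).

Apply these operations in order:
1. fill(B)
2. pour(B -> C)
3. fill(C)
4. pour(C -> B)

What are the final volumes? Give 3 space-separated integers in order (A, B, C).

Answer: 7 8 1

Derivation:
Step 1: fill(B) -> (A=7 B=8 C=0)
Step 2: pour(B -> C) -> (A=7 B=0 C=8)
Step 3: fill(C) -> (A=7 B=0 C=9)
Step 4: pour(C -> B) -> (A=7 B=8 C=1)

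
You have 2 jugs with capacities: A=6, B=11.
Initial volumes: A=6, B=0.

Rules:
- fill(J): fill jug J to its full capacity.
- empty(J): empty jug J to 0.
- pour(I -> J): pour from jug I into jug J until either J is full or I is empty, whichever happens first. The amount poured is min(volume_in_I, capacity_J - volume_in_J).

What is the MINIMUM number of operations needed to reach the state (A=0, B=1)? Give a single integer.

Answer: 5

Derivation:
BFS from (A=6, B=0). One shortest path:
  1. pour(A -> B) -> (A=0 B=6)
  2. fill(A) -> (A=6 B=6)
  3. pour(A -> B) -> (A=1 B=11)
  4. empty(B) -> (A=1 B=0)
  5. pour(A -> B) -> (A=0 B=1)
Reached target in 5 moves.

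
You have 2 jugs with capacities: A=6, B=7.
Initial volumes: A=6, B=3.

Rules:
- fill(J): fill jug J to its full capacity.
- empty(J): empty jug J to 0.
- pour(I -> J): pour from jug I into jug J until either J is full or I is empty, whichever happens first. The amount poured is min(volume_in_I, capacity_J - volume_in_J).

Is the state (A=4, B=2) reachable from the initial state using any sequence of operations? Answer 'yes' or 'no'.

Answer: no

Derivation:
BFS explored all 26 reachable states.
Reachable set includes: (0,0), (0,1), (0,2), (0,3), (0,4), (0,5), (0,6), (0,7), (1,0), (1,7), (2,0), (2,7) ...
Target (A=4, B=2) not in reachable set → no.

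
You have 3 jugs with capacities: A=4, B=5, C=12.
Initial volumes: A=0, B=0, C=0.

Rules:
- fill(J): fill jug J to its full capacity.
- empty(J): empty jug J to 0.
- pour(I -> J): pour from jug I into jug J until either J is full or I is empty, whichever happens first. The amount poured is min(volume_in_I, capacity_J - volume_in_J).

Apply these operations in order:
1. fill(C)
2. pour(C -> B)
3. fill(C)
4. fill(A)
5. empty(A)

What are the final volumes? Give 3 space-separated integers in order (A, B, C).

Answer: 0 5 12

Derivation:
Step 1: fill(C) -> (A=0 B=0 C=12)
Step 2: pour(C -> B) -> (A=0 B=5 C=7)
Step 3: fill(C) -> (A=0 B=5 C=12)
Step 4: fill(A) -> (A=4 B=5 C=12)
Step 5: empty(A) -> (A=0 B=5 C=12)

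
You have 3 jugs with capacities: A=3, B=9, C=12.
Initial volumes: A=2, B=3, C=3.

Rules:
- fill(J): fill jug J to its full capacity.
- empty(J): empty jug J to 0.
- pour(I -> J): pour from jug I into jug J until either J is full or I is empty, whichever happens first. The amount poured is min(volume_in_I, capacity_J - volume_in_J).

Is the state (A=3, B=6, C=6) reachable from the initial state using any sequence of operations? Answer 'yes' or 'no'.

Answer: yes

Derivation:
BFS from (A=2, B=3, C=3):
  1. fill(A) -> (A=3 B=3 C=3)
  2. fill(B) -> (A=3 B=9 C=3)
  3. pour(A -> C) -> (A=0 B=9 C=6)
  4. pour(B -> A) -> (A=3 B=6 C=6)
Target reached → yes.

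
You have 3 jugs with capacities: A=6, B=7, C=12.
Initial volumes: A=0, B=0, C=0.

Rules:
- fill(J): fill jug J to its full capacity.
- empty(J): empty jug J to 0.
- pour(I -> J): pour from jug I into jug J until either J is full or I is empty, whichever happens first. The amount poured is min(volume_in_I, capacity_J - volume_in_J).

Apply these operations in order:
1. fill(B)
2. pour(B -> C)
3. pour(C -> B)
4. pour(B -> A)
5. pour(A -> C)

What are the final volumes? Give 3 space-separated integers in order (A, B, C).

Answer: 0 1 6

Derivation:
Step 1: fill(B) -> (A=0 B=7 C=0)
Step 2: pour(B -> C) -> (A=0 B=0 C=7)
Step 3: pour(C -> B) -> (A=0 B=7 C=0)
Step 4: pour(B -> A) -> (A=6 B=1 C=0)
Step 5: pour(A -> C) -> (A=0 B=1 C=6)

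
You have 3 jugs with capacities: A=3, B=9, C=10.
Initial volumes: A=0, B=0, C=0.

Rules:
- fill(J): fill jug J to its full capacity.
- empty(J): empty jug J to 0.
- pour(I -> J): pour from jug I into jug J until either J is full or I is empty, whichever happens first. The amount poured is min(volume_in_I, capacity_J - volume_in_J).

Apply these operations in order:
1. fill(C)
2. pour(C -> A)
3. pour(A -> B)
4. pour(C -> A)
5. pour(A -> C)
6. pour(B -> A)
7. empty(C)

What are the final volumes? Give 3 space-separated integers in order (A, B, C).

Step 1: fill(C) -> (A=0 B=0 C=10)
Step 2: pour(C -> A) -> (A=3 B=0 C=7)
Step 3: pour(A -> B) -> (A=0 B=3 C=7)
Step 4: pour(C -> A) -> (A=3 B=3 C=4)
Step 5: pour(A -> C) -> (A=0 B=3 C=7)
Step 6: pour(B -> A) -> (A=3 B=0 C=7)
Step 7: empty(C) -> (A=3 B=0 C=0)

Answer: 3 0 0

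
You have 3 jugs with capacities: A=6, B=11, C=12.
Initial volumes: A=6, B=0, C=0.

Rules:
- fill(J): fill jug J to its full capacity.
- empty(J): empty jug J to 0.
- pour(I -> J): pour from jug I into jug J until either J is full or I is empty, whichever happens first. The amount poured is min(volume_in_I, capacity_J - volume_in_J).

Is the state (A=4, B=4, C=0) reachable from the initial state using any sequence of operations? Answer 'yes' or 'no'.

Answer: yes

Derivation:
BFS from (A=6, B=0, C=0):
  1. empty(A) -> (A=0 B=0 C=0)
  2. fill(B) -> (A=0 B=11 C=0)
  3. pour(B -> C) -> (A=0 B=0 C=11)
  4. fill(B) -> (A=0 B=11 C=11)
  5. pour(B -> C) -> (A=0 B=10 C=12)
  6. empty(C) -> (A=0 B=10 C=0)
  7. pour(B -> C) -> (A=0 B=0 C=10)
  8. fill(B) -> (A=0 B=11 C=10)
  9. pour(B -> A) -> (A=6 B=5 C=10)
  10. pour(A -> C) -> (A=4 B=5 C=12)
  11. empty(C) -> (A=4 B=5 C=0)
  12. pour(B -> C) -> (A=4 B=0 C=5)
  13. fill(B) -> (A=4 B=11 C=5)
  14. pour(B -> C) -> (A=4 B=4 C=12)
  15. empty(C) -> (A=4 B=4 C=0)
Target reached → yes.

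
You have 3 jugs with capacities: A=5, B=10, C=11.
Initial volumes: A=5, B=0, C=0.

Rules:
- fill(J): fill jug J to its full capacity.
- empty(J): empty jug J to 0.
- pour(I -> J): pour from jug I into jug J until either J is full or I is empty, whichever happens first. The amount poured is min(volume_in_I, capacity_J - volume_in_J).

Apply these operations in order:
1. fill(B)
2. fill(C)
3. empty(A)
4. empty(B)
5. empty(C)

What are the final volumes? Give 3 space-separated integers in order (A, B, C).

Answer: 0 0 0

Derivation:
Step 1: fill(B) -> (A=5 B=10 C=0)
Step 2: fill(C) -> (A=5 B=10 C=11)
Step 3: empty(A) -> (A=0 B=10 C=11)
Step 4: empty(B) -> (A=0 B=0 C=11)
Step 5: empty(C) -> (A=0 B=0 C=0)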